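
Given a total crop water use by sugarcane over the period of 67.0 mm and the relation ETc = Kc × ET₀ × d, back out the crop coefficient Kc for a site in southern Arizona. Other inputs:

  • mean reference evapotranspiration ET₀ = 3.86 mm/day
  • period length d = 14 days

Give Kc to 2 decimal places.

ETc = Kc × ET₀ × d  ⇒  Kc = ETc / (ET₀ × d)
Kc = 67.0 / (3.86 × 14) = 67.0 / 54.04 = 1.2398

1.24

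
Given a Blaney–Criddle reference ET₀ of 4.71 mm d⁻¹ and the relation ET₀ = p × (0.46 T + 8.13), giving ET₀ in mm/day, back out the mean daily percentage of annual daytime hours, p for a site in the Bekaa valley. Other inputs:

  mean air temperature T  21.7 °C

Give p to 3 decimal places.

p = ET₀ / (0.46 T + 8.13) = 4.71 / (0.46 × 21.7 + 8.13) = 4.71 / 18.112 = 0.2600

0.260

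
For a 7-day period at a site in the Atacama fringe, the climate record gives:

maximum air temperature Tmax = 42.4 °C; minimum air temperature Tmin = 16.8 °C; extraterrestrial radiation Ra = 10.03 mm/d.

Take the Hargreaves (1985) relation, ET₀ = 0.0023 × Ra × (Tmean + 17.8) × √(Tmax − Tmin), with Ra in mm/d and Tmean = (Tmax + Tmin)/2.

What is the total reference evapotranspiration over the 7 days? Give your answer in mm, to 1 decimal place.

Tmean = (42.4 + 16.8)/2 = 29.60 °C
ET₀ = 0.0023 × 10.03 × (29.60 + 17.8) × √25.6 = 0.0023 × 10.03 × 47.40 × 5.0596 = 5.5325 mm/d
Over 7 days: 5.5325 × 7 = 38.728 mm

38.7 mm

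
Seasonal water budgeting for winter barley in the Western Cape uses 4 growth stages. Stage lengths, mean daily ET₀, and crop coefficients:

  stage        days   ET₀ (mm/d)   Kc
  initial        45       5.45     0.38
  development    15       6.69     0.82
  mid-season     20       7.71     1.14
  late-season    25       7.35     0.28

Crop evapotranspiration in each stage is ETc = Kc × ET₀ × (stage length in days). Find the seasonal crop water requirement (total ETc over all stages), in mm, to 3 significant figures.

initial: 0.38 × 5.45 × 45 = 93.20 mm
development: 0.82 × 6.69 × 15 = 82.29 mm
mid-season: 1.14 × 7.71 × 20 = 175.79 mm
late-season: 0.28 × 7.35 × 25 = 51.45 mm
Seasonal total = 402.73 mm

403 mm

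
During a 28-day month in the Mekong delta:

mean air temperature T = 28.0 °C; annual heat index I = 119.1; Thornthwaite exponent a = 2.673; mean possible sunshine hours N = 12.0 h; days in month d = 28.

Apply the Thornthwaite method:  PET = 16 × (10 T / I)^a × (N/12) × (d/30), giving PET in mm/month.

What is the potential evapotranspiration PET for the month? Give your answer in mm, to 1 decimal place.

10T/I = 10 × 28.0 / 119.1 = 2.3510
(10T/I)^a = 2.3510^2.673 = 9.8256
Uncorrected PET = 16 × 9.8256 = 157.210 mm
Correction = (N/12)(d/30) = (12.0/12)(28/30) = 0.9333
PET = 157.210 × 0.9333 = 146.724 mm/month

146.7 mm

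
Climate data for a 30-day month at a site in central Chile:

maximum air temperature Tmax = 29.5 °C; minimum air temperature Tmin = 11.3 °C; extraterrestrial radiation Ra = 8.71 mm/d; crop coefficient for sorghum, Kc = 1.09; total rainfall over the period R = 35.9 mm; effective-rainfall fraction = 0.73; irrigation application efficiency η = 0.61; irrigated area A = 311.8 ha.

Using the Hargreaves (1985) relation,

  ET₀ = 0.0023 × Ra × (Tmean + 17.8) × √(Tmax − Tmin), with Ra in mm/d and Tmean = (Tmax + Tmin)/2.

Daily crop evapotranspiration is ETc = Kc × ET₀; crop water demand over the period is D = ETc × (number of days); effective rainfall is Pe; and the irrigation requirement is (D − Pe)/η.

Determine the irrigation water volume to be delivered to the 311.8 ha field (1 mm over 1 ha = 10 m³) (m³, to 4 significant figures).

411700 m³

Tmean = (29.5 + 11.3)/2 = 20.40 °C
ET₀ = 0.0023 × 8.71 × (20.40 + 17.8) × √18.2 = 0.0023 × 8.71 × 38.20 × 4.2661 = 3.2647 mm/d
ETc = Kc × ET₀ = 1.09 × 3.2647 = 3.5585 mm/d
Crop demand D = ETc × 30 d = 3.5585 × 30 = 106.755 mm
Pe = 0.73 × 35.9 = 26.207 mm
D − Pe = 106.755 − 26.207 = 80.548 mm
Gross irrigation = 80.548 / 0.61 = 132.046 mm
Volume = 132.046 mm × 311.8 ha × 10 = 411719.4 m³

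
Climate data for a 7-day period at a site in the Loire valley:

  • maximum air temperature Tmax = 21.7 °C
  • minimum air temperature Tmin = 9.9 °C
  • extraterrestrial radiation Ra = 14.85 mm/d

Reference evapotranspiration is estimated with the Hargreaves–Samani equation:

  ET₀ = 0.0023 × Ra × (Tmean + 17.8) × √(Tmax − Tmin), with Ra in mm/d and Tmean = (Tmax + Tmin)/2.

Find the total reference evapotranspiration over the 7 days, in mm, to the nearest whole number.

Tmean = (21.7 + 9.9)/2 = 15.80 °C
ET₀ = 0.0023 × 14.85 × (15.80 + 17.8) × √11.8 = 0.0023 × 14.85 × 33.60 × 3.4351 = 3.9421 mm/d
Over 7 days: 3.9421 × 7 = 27.595 mm

28 mm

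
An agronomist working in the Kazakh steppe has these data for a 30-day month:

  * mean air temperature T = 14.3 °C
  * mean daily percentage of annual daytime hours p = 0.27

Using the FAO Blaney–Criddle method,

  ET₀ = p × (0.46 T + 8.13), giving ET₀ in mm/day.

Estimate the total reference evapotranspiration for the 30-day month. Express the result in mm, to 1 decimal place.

119.1 mm

ET₀ = 0.27 × (0.46 × 14.3 + 8.13) = 0.27 × 14.708 = 3.9712 mm/d
Monthly total = 3.9712 × 30 = 119.136 mm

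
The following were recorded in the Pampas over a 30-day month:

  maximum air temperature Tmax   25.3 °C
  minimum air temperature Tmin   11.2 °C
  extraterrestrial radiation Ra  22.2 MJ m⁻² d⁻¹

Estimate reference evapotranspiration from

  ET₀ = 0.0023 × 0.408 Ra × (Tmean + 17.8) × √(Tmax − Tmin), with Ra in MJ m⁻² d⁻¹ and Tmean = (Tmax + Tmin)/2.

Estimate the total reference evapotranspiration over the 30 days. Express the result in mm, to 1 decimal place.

Tmean = (25.3 + 11.2)/2 = 18.25 °C
0.408 Ra = 0.408 × 22.2 = 9.0576 mm/d equivalent
ET₀ = 0.0023 × 9.0576 × (18.25 + 17.8) × √14.1 = 0.0023 × 9.0576 × 36.05 × 3.7550 = 2.8200 mm/d
Over 30 days: 2.8200 × 30 = 84.600 mm

84.6 mm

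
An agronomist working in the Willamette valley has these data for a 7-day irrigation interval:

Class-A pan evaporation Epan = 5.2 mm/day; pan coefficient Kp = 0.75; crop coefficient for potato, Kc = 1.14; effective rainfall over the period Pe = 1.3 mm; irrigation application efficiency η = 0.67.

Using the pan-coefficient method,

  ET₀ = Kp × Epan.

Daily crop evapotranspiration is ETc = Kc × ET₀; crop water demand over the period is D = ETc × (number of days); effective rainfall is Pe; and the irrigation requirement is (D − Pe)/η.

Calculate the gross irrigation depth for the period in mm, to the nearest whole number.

45 mm

ET₀ = 0.75 × 5.2 = 3.9000 mm/d
ETc = Kc × ET₀ = 1.14 × 3.9000 = 4.4460 mm/d
Crop demand D = ETc × 7 d = 4.4460 × 7 = 31.122 mm
D − Pe = 31.122 − 1.3 = 29.822 mm
Gross irrigation = 29.822 / 0.67 = 44.510 mm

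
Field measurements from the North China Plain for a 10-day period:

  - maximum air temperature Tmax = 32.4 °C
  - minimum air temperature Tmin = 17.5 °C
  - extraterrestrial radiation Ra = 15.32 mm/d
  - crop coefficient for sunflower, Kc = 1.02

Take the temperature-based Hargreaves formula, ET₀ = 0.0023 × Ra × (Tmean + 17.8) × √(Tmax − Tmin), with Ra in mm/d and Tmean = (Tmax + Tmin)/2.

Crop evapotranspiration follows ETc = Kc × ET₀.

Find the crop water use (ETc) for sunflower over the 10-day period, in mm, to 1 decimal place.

Tmean = (32.4 + 17.5)/2 = 24.95 °C
ET₀ = 0.0023 × 15.32 × (24.95 + 17.8) × √14.9 = 0.0023 × 15.32 × 42.75 × 3.8601 = 5.8146 mm/d
ETc = Kc × ET₀ = 1.02 × 5.8146 = 5.9309 mm/d
Over 10 days: 5.9309 × 10 = 59.309 mm

59.3 mm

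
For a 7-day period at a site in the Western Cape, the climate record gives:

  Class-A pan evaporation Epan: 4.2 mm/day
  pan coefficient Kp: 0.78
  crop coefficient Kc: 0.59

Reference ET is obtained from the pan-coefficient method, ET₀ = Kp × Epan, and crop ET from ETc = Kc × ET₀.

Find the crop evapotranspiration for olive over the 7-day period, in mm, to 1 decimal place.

13.5 mm

ET₀ = 0.78 × 4.2 = 3.2760 mm/d
ETc = Kc × ET₀ = 0.59 × 3.2760 = 1.9328 mm/d
Over 7 days: 1.9328 × 7 = 13.530 mm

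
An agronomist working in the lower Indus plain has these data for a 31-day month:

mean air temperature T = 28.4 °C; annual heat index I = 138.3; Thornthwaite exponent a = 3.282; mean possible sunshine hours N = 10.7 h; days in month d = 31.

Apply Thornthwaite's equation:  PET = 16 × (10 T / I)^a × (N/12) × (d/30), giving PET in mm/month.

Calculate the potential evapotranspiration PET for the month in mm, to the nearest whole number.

156 mm

10T/I = 10 × 28.4 / 138.3 = 2.0535
(10T/I)^a = 2.0535^3.282 = 10.6074
Uncorrected PET = 16 × 10.6074 = 169.718 mm
Correction = (N/12)(d/30) = (10.7/12)(31/30) = 0.9214
PET = 169.718 × 0.9214 = 156.378 mm/month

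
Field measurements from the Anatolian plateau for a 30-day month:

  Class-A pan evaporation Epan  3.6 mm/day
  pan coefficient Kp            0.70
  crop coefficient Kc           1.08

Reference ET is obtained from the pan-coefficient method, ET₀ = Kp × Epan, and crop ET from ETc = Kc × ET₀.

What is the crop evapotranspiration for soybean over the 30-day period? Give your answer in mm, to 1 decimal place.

ET₀ = 0.70 × 3.6 = 2.5200 mm/d
ETc = Kc × ET₀ = 1.08 × 2.5200 = 2.7216 mm/d
Over 30 days: 2.7216 × 30 = 81.648 mm

81.6 mm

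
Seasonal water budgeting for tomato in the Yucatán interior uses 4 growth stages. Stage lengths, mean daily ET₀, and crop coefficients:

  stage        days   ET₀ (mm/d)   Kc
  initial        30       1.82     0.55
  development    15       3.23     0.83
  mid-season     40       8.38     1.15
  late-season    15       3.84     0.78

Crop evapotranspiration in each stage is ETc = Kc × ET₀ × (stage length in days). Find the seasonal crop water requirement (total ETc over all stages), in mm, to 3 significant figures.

501 mm

initial: 0.55 × 1.82 × 30 = 30.03 mm
development: 0.83 × 3.23 × 15 = 40.21 mm
mid-season: 1.15 × 8.38 × 40 = 385.48 mm
late-season: 0.78 × 3.84 × 15 = 44.93 mm
Seasonal total = 500.65 mm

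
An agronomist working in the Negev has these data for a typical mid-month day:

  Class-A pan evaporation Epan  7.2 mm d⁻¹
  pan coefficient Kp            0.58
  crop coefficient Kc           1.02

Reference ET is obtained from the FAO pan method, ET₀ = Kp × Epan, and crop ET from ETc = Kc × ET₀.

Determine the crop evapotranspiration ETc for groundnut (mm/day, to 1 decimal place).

ET₀ = 0.58 × 7.2 = 4.1760 mm/d
ETc = Kc × ET₀ = 1.02 × 4.1760 = 4.2595 mm/d

4.3 mm/day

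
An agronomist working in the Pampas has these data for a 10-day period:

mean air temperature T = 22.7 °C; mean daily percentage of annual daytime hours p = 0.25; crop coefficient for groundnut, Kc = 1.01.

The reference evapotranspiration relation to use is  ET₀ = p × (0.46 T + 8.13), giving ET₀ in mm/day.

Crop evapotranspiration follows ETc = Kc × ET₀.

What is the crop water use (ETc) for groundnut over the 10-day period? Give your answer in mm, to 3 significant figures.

46.9 mm

ET₀ = 0.25 × (0.46 × 22.7 + 8.13) = 0.25 × 18.572 = 4.6430 mm/d
ETc = Kc × ET₀ = 1.01 × 4.6430 = 4.6894 mm/d
Over 10 days: 4.6894 × 10 = 46.894 mm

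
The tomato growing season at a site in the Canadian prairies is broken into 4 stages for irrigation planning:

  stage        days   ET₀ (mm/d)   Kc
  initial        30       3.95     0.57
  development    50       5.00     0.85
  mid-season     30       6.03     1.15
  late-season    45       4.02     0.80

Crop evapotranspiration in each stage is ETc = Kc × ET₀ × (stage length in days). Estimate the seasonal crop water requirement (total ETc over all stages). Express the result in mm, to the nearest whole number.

633 mm

initial: 0.57 × 3.95 × 30 = 67.55 mm
development: 0.85 × 5.00 × 50 = 212.50 mm
mid-season: 1.15 × 6.03 × 30 = 208.04 mm
late-season: 0.80 × 4.02 × 45 = 144.72 mm
Seasonal total = 632.81 mm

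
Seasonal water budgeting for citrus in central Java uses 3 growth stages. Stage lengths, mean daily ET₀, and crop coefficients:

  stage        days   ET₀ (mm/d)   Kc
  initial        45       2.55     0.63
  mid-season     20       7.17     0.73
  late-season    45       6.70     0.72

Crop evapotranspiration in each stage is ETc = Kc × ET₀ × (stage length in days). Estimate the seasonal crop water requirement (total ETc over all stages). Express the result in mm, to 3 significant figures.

394 mm

initial: 0.63 × 2.55 × 45 = 72.29 mm
mid-season: 0.73 × 7.17 × 20 = 104.68 mm
late-season: 0.72 × 6.70 × 45 = 217.08 mm
Seasonal total = 394.05 mm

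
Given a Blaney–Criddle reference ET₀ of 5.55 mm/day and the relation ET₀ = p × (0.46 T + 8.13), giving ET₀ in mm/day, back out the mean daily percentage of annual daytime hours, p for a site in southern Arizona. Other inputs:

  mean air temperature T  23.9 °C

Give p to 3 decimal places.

0.290

p = ET₀ / (0.46 T + 8.13) = 5.55 / (0.46 × 23.9 + 8.13) = 5.55 / 19.124 = 0.2902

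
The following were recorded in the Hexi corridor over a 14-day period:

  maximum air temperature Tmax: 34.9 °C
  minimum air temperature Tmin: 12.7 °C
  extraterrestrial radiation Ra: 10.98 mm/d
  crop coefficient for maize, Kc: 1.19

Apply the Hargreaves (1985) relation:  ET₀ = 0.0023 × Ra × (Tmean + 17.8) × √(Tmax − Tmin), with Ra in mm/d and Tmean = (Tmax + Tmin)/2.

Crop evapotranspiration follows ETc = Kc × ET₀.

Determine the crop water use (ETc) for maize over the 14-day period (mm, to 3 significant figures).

82.5 mm

Tmean = (34.9 + 12.7)/2 = 23.80 °C
ET₀ = 0.0023 × 10.98 × (23.80 + 17.8) × √22.2 = 0.0023 × 10.98 × 41.60 × 4.7117 = 4.9500 mm/d
ETc = Kc × ET₀ = 1.19 × 4.9500 = 5.8905 mm/d
Over 14 days: 5.8905 × 14 = 82.467 mm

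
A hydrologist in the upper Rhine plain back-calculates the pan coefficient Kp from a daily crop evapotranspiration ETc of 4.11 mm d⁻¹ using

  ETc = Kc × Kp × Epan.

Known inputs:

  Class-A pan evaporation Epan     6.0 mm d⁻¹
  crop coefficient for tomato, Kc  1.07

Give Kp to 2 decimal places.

ETc = Kc × Kp × Epan  ⇒  Kp = ETc / (Kc × Epan)
Kp = 4.11 / (1.07 × 6.0) = 4.11 / 6.420 = 0.6402

0.64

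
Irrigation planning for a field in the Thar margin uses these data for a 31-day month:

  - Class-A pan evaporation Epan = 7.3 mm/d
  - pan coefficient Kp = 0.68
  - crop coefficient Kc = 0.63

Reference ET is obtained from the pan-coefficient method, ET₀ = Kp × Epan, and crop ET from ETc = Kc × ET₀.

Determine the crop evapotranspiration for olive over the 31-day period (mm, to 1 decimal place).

96.9 mm

ET₀ = 0.68 × 7.3 = 4.9640 mm/d
ETc = Kc × ET₀ = 0.63 × 4.9640 = 3.1273 mm/d
Over 31 days: 3.1273 × 31 = 96.946 mm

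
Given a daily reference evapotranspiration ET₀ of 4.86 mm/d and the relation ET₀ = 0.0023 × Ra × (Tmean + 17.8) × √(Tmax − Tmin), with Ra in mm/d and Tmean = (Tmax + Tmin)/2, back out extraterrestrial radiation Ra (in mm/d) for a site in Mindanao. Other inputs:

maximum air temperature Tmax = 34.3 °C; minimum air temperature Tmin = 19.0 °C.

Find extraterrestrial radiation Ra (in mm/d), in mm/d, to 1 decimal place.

12.2 mm/d

Tmean = 26.65 °C; √ΔT = 3.9115
Ra = ET₀ / [0.0023 × (Tmean+17.8) × √ΔT] = 4.86 / (0.0023 × 44.45 × 3.9115) = 12.153 mm/d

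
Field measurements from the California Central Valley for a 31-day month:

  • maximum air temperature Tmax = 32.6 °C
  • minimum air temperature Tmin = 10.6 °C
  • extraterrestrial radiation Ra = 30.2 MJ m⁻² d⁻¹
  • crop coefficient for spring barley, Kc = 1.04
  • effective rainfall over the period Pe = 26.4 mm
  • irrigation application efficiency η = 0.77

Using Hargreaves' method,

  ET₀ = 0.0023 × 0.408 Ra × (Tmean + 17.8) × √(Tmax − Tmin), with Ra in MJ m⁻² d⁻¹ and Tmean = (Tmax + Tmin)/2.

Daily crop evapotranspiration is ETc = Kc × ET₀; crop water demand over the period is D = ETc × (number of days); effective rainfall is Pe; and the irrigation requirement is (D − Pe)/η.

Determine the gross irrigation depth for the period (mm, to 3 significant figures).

Tmean = (32.6 + 10.6)/2 = 21.60 °C
0.408 Ra = 0.408 × 30.2 = 12.3216 mm/d equivalent
ET₀ = 0.0023 × 12.3216 × (21.60 + 17.8) × √22.0 = 0.0023 × 12.3216 × 39.40 × 4.6904 = 5.2372 mm/d
ETc = Kc × ET₀ = 1.04 × 5.2372 = 5.4467 mm/d
Crop demand D = ETc × 31 d = 5.4467 × 31 = 168.848 mm
D − Pe = 168.848 − 26.4 = 142.448 mm
Gross irrigation = 142.448 / 0.77 = 184.997 mm

185 mm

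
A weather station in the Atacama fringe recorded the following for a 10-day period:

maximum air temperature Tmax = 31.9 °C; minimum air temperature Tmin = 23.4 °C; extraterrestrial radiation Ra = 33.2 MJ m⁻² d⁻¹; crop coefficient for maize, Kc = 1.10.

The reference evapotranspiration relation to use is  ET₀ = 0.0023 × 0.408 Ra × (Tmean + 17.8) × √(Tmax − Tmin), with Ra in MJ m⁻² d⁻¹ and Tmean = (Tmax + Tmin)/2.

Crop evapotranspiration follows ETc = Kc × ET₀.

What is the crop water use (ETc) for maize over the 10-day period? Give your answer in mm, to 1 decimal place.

Tmean = (31.9 + 23.4)/2 = 27.65 °C
0.408 Ra = 0.408 × 33.2 = 13.5456 mm/d equivalent
ET₀ = 0.0023 × 13.5456 × (27.65 + 17.8) × √8.5 = 0.0023 × 13.5456 × 45.45 × 2.9155 = 4.1283 mm/d
ETc = Kc × ET₀ = 1.10 × 4.1283 = 4.5411 mm/d
Over 10 days: 4.5411 × 10 = 45.411 mm

45.4 mm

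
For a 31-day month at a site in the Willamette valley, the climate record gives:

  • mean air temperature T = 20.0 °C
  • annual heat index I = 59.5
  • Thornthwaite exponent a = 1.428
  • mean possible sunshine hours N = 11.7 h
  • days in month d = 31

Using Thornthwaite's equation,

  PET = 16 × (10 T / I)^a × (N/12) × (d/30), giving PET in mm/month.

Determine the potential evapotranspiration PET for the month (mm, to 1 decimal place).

10T/I = 10 × 20.0 / 59.5 = 3.3613
(10T/I)^a = 3.3613^1.428 = 5.6474
Uncorrected PET = 16 × 5.6474 = 90.358 mm
Correction = (N/12)(d/30) = (11.7/12)(31/30) = 1.0075
PET = 90.358 × 1.0075 = 91.036 mm/month

91.0 mm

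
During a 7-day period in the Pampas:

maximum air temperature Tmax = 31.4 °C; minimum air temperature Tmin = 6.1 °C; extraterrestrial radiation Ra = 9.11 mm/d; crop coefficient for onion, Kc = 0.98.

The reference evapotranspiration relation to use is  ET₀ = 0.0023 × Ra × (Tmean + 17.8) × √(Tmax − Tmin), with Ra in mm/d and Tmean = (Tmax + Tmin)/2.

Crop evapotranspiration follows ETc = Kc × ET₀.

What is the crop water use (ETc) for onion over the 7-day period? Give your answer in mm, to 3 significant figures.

Tmean = (31.4 + 6.1)/2 = 18.75 °C
ET₀ = 0.0023 × 9.11 × (18.75 + 17.8) × √25.3 = 0.0023 × 9.11 × 36.55 × 5.0299 = 3.8521 mm/d
ETc = Kc × ET₀ = 0.98 × 3.8521 = 3.7751 mm/d
Over 7 days: 3.7751 × 7 = 26.426 mm

26.4 mm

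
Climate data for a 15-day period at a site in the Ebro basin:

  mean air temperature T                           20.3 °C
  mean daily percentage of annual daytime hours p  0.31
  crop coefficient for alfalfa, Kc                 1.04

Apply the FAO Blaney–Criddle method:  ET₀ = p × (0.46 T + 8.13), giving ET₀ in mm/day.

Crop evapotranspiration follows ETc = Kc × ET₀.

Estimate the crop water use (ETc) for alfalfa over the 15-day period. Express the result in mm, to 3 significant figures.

ET₀ = 0.31 × (0.46 × 20.3 + 8.13) = 0.31 × 17.468 = 5.4151 mm/d
ETc = Kc × ET₀ = 1.04 × 5.4151 = 5.6317 mm/d
Over 15 days: 5.6317 × 15 = 84.476 mm

84.5 mm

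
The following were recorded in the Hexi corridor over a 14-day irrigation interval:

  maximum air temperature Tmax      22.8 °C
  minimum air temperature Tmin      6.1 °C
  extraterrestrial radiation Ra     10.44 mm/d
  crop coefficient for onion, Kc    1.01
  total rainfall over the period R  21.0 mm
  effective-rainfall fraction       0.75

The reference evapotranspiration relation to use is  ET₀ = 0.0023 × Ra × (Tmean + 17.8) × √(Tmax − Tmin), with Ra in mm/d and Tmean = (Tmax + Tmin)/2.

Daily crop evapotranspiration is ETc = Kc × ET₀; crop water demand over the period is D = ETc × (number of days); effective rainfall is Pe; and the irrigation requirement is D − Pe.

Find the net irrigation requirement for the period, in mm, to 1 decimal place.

Tmean = (22.8 + 6.1)/2 = 14.45 °C
ET₀ = 0.0023 × 10.44 × (14.45 + 17.8) × √16.7 = 0.0023 × 10.44 × 32.25 × 4.0866 = 3.1646 mm/d
ETc = Kc × ET₀ = 1.01 × 3.1646 = 3.1962 mm/d
Crop demand D = ETc × 14 d = 3.1962 × 14 = 44.747 mm
Pe = 0.75 × 21.0 = 15.750 mm
D − Pe = 44.747 − 15.750 = 28.997 mm

29.0 mm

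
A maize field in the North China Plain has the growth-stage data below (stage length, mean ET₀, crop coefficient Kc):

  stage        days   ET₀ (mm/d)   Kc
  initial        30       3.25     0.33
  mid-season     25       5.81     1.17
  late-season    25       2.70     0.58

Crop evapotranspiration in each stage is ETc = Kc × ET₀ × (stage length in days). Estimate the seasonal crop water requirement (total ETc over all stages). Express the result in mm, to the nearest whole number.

241 mm

initial: 0.33 × 3.25 × 30 = 32.18 mm
mid-season: 1.17 × 5.81 × 25 = 169.94 mm
late-season: 0.58 × 2.70 × 25 = 39.15 mm
Seasonal total = 241.27 mm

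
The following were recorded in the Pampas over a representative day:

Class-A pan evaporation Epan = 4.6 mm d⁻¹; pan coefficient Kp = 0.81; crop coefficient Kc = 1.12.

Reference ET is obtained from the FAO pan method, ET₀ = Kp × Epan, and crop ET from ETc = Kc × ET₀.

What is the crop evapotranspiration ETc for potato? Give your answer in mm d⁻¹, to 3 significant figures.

4.17 mm d⁻¹

ET₀ = 0.81 × 4.6 = 3.7260 mm/d
ETc = Kc × ET₀ = 1.12 × 3.7260 = 4.1731 mm/d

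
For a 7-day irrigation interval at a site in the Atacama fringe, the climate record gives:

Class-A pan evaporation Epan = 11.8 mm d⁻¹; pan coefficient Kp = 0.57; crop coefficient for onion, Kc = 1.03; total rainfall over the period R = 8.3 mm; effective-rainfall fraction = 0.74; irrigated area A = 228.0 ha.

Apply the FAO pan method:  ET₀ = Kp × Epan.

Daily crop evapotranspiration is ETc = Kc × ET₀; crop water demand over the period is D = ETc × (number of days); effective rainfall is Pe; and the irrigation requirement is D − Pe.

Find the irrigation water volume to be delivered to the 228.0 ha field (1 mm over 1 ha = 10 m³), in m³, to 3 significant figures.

96600 m³

ET₀ = 0.57 × 11.8 = 6.7260 mm/d
ETc = Kc × ET₀ = 1.03 × 6.7260 = 6.9278 mm/d
Crop demand D = ETc × 7 d = 6.9278 × 7 = 48.495 mm
Pe = 0.74 × 8.3 = 6.142 mm
D − Pe = 48.495 − 6.142 = 42.353 mm
Volume = 42.353 mm × 228.0 ha × 10 = 96564.8 m³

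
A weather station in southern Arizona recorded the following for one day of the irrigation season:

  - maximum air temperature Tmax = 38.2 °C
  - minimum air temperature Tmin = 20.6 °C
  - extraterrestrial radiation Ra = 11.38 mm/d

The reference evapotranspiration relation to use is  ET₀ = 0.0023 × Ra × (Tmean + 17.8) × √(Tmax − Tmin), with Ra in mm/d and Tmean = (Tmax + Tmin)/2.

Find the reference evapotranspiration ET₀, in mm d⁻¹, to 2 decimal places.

5.18 mm d⁻¹

Tmean = (38.2 + 20.6)/2 = 29.40 °C
ET₀ = 0.0023 × 11.38 × (29.40 + 17.8) × √17.6 = 0.0023 × 11.38 × 47.20 × 4.1952 = 5.1828 mm/d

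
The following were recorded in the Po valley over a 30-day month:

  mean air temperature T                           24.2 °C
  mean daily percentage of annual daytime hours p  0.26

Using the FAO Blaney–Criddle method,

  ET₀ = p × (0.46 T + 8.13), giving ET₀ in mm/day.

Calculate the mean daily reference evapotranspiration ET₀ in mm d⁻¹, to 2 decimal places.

5.01 mm d⁻¹

ET₀ = 0.26 × (0.46 × 24.2 + 8.13) = 0.26 × 19.262 = 5.0081 mm/d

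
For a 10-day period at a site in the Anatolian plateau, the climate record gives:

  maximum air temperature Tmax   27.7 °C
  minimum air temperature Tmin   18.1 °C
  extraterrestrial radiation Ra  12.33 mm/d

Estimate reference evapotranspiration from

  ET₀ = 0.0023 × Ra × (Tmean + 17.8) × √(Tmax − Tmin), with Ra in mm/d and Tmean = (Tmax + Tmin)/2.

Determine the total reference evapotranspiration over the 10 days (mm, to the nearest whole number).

36 mm

Tmean = (27.7 + 18.1)/2 = 22.90 °C
ET₀ = 0.0023 × 12.33 × (22.90 + 17.8) × √9.6 = 0.0023 × 12.33 × 40.70 × 3.0984 = 3.5762 mm/d
Over 10 days: 3.5762 × 10 = 35.762 mm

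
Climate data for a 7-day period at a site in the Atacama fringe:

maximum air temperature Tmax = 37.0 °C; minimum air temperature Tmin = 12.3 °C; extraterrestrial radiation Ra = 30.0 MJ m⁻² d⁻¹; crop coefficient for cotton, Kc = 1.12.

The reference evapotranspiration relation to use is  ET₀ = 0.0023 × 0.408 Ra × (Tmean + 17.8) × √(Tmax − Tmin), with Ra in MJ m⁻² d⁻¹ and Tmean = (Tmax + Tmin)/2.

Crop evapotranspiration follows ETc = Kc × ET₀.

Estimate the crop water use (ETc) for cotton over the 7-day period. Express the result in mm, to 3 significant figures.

46.6 mm

Tmean = (37.0 + 12.3)/2 = 24.65 °C
0.408 Ra = 0.408 × 30.0 = 12.2400 mm/d equivalent
ET₀ = 0.0023 × 12.2400 × (24.65 + 17.8) × √24.7 = 0.0023 × 12.2400 × 42.45 × 4.9699 = 5.9393 mm/d
ETc = Kc × ET₀ = 1.12 × 5.9393 = 6.6520 mm/d
Over 7 days: 6.6520 × 7 = 46.564 mm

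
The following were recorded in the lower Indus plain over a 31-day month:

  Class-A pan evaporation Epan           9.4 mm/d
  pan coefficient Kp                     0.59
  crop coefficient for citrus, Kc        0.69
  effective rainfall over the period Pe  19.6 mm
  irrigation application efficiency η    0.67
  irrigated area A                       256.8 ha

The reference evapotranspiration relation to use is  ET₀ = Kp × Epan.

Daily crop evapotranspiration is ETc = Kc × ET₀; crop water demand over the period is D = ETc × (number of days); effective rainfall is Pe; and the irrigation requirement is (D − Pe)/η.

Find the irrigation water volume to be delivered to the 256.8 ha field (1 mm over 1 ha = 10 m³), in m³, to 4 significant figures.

ET₀ = 0.59 × 9.4 = 5.5460 mm/d
ETc = Kc × ET₀ = 0.69 × 5.5460 = 3.8267 mm/d
Crop demand D = ETc × 31 d = 3.8267 × 31 = 118.628 mm
D − Pe = 118.628 − 19.6 = 99.028 mm
Gross irrigation = 99.028 / 0.67 = 147.803 mm
Volume = 147.803 mm × 256.8 ha × 10 = 379558.1 m³

379600 m³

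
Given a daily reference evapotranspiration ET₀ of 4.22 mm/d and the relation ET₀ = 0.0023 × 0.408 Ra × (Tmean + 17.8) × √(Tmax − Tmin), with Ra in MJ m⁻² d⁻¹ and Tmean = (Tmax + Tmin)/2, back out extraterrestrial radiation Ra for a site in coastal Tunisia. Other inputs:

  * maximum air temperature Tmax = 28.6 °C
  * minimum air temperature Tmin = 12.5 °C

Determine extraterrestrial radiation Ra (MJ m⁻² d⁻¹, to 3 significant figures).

Tmean = (28.6+12.5)/2 = 20.55 °C; ΔT = 16.1
Ra = ET₀ / [0.0023 × 0.408 × (Tmean+17.8) × √ΔT]
   = 4.22 / (0.0023 × 0.408 × 38.35 × 4.0125) = 29.224 MJ m⁻² d⁻¹

29.2 MJ m⁻² d⁻¹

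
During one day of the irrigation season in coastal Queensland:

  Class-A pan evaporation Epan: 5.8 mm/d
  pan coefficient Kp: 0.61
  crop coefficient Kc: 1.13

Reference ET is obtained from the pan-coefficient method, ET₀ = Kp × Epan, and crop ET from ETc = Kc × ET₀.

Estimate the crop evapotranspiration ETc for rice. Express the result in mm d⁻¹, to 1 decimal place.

ET₀ = 0.61 × 5.8 = 3.5380 mm/d
ETc = Kc × ET₀ = 1.13 × 3.5380 = 3.9979 mm/d

4.0 mm d⁻¹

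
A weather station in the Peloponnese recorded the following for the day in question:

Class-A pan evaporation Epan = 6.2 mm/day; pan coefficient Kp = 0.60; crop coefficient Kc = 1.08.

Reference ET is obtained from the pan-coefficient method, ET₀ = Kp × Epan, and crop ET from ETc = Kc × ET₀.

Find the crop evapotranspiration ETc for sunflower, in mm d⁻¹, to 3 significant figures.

ET₀ = 0.60 × 6.2 = 3.7200 mm/d
ETc = Kc × ET₀ = 1.08 × 3.7200 = 4.0176 mm/d

4.02 mm d⁻¹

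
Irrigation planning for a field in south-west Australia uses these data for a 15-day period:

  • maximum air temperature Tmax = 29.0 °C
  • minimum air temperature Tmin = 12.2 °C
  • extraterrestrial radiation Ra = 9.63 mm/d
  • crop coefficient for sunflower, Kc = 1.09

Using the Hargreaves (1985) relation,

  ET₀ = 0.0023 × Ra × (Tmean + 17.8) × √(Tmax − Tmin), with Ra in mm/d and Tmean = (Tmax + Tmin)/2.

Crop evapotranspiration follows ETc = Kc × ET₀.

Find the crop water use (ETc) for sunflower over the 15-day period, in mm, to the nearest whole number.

Tmean = (29.0 + 12.2)/2 = 20.60 °C
ET₀ = 0.0023 × 9.63 × (20.60 + 17.8) × √16.8 = 0.0023 × 9.63 × 38.40 × 4.0988 = 3.4861 mm/d
ETc = Kc × ET₀ = 1.09 × 3.4861 = 3.7998 mm/d
Over 15 days: 3.7998 × 15 = 56.997 mm

57 mm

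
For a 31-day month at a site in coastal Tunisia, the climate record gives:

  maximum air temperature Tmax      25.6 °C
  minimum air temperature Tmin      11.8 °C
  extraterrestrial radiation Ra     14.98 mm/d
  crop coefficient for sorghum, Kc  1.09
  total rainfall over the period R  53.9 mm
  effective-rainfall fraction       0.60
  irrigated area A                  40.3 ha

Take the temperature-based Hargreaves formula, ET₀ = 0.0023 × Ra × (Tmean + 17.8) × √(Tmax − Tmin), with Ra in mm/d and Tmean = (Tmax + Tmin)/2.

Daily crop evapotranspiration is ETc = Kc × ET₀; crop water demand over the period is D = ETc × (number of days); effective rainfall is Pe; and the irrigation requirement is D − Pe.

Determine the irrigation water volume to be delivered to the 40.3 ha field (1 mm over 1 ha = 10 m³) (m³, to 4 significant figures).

50580 m³

Tmean = (25.6 + 11.8)/2 = 18.70 °C
ET₀ = 0.0023 × 14.98 × (18.70 + 17.8) × √13.8 = 0.0023 × 14.98 × 36.50 × 3.7148 = 4.6716 mm/d
ETc = Kc × ET₀ = 1.09 × 4.6716 = 5.0920 mm/d
Crop demand D = ETc × 31 d = 5.0920 × 31 = 157.852 mm
Pe = 0.60 × 53.9 = 32.340 mm
D − Pe = 157.852 − 32.340 = 125.512 mm
Volume = 125.512 mm × 40.3 ha × 10 = 50581.3 m³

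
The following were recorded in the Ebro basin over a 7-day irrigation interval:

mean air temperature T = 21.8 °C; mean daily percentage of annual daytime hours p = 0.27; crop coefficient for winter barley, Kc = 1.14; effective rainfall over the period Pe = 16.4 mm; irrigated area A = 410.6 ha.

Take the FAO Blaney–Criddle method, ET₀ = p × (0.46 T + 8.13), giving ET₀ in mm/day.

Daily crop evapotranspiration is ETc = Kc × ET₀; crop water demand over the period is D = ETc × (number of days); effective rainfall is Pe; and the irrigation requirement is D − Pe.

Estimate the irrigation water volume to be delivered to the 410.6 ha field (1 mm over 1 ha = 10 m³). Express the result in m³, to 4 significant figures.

93300 m³

ET₀ = 0.27 × (0.46 × 21.8 + 8.13) = 0.27 × 18.158 = 4.9027 mm/d
ETc = Kc × ET₀ = 1.14 × 4.9027 = 5.5891 mm/d
Crop demand D = ETc × 7 d = 5.5891 × 7 = 39.124 mm
D − Pe = 39.124 − 16.4 = 22.724 mm
Volume = 22.724 mm × 410.6 ha × 10 = 93304.7 m³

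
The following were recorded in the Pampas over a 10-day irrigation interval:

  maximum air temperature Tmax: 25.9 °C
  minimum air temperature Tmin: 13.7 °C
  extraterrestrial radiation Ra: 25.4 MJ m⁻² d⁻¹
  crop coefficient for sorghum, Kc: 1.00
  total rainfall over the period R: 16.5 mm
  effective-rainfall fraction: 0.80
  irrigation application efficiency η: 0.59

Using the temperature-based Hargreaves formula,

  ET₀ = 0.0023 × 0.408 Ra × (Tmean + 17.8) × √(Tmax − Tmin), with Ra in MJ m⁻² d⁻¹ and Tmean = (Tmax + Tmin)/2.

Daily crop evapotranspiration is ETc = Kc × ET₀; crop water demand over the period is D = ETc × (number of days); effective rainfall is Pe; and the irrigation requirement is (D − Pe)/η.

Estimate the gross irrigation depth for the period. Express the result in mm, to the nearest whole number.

Tmean = (25.9 + 13.7)/2 = 19.80 °C
0.408 Ra = 0.408 × 25.4 = 10.3632 mm/d equivalent
ET₀ = 0.0023 × 10.3632 × (19.80 + 17.8) × √12.2 = 0.0023 × 10.3632 × 37.60 × 3.4928 = 3.1303 mm/d
ETc = Kc × ET₀ = 1.00 × 3.1303 = 3.1303 mm/d
Crop demand D = ETc × 10 d = 3.1303 × 10 = 31.303 mm
Pe = 0.80 × 16.5 = 13.200 mm
D − Pe = 31.303 − 13.200 = 18.103 mm
Gross irrigation = 18.103 / 0.59 = 30.683 mm

31 mm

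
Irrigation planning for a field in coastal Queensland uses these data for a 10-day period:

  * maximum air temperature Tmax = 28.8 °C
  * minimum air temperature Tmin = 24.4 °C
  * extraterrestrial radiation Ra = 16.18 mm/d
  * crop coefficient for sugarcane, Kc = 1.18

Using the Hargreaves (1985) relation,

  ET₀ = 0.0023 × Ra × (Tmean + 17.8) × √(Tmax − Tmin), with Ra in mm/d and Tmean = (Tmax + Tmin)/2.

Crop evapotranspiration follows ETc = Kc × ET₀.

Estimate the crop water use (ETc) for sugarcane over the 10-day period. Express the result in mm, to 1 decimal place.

Tmean = (28.8 + 24.4)/2 = 26.60 °C
ET₀ = 0.0023 × 16.18 × (26.60 + 17.8) × √4.4 = 0.0023 × 16.18 × 44.40 × 2.0976 = 3.4659 mm/d
ETc = Kc × ET₀ = 1.18 × 3.4659 = 4.0898 mm/d
Over 10 days: 4.0898 × 10 = 40.898 mm

40.9 mm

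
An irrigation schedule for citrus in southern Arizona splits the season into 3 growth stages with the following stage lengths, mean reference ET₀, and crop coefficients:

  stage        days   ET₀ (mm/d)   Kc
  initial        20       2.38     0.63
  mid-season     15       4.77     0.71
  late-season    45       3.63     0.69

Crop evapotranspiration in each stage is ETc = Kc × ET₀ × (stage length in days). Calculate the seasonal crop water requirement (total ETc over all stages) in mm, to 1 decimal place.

193.5 mm

initial: 0.63 × 2.38 × 20 = 29.99 mm
mid-season: 0.71 × 4.77 × 15 = 50.80 mm
late-season: 0.69 × 3.63 × 45 = 112.71 mm
Seasonal total = 193.50 mm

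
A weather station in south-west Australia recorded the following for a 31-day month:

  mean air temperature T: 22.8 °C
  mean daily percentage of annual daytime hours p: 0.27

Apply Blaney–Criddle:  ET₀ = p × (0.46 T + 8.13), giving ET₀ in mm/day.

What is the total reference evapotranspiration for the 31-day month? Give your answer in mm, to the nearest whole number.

156 mm

ET₀ = 0.27 × (0.46 × 22.8 + 8.13) = 0.27 × 18.618 = 5.0269 mm/d
Monthly total = 5.0269 × 31 = 155.834 mm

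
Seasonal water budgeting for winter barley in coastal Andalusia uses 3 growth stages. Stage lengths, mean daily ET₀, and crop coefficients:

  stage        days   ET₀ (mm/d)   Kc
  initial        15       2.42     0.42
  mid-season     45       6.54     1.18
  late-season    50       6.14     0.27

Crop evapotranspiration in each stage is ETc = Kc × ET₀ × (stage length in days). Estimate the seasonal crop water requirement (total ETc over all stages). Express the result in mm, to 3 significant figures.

initial: 0.42 × 2.42 × 15 = 15.25 mm
mid-season: 1.18 × 6.54 × 45 = 347.27 mm
late-season: 0.27 × 6.14 × 50 = 82.89 mm
Seasonal total = 445.41 mm

445 mm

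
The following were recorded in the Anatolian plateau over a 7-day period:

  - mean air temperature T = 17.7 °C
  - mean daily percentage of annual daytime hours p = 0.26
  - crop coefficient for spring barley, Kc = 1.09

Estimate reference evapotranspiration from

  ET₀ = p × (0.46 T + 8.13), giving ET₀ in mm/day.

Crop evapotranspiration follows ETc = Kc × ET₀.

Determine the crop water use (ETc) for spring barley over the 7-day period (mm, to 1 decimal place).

ET₀ = 0.26 × (0.46 × 17.7 + 8.13) = 0.26 × 16.272 = 4.2307 mm/d
ETc = Kc × ET₀ = 1.09 × 4.2307 = 4.6115 mm/d
Over 7 days: 4.6115 × 7 = 32.281 mm

32.3 mm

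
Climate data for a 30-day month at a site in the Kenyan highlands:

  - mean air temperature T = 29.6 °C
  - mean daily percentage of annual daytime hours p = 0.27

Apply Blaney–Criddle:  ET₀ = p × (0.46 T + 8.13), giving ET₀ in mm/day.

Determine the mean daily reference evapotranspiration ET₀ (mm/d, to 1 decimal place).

ET₀ = 0.27 × (0.46 × 29.6 + 8.13) = 0.27 × 21.746 = 5.8714 mm/d

5.9 mm/d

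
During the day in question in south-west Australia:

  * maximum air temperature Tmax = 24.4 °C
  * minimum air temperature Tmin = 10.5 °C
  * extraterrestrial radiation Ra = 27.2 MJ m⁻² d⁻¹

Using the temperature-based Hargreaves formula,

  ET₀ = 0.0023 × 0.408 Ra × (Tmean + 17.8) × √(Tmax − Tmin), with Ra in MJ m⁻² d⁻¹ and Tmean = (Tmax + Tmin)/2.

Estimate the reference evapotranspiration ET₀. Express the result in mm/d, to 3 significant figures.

Tmean = (24.4 + 10.5)/2 = 17.45 °C
0.408 Ra = 0.408 × 27.2 = 11.0976 mm/d equivalent
ET₀ = 0.0023 × 11.0976 × (17.45 + 17.8) × √13.9 = 0.0023 × 11.0976 × 35.25 × 3.7283 = 3.3545 mm/d

3.35 mm/d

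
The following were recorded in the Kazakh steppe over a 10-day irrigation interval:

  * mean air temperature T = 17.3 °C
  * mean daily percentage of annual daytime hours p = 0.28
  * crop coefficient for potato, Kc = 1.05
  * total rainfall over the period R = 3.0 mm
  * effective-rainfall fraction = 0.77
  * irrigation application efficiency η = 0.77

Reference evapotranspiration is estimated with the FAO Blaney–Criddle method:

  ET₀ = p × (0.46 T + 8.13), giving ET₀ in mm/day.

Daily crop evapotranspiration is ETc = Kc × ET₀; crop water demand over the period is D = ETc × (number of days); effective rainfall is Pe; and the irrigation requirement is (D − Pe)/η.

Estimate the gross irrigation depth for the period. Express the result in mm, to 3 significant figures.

58.4 mm

ET₀ = 0.28 × (0.46 × 17.3 + 8.13) = 0.28 × 16.088 = 4.5046 mm/d
ETc = Kc × ET₀ = 1.05 × 4.5046 = 4.7298 mm/d
Crop demand D = ETc × 10 d = 4.7298 × 10 = 47.298 mm
Pe = 0.77 × 3.0 = 2.310 mm
D − Pe = 47.298 − 2.310 = 44.988 mm
Gross irrigation = 44.988 / 0.77 = 58.426 mm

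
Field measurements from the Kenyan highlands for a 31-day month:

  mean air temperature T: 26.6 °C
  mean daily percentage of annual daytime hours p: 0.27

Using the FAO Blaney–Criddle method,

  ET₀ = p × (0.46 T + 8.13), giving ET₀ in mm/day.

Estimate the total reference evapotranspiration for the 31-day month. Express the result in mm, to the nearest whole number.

170 mm

ET₀ = 0.27 × (0.46 × 26.6 + 8.13) = 0.27 × 20.366 = 5.4988 mm/d
Monthly total = 5.4988 × 31 = 170.463 mm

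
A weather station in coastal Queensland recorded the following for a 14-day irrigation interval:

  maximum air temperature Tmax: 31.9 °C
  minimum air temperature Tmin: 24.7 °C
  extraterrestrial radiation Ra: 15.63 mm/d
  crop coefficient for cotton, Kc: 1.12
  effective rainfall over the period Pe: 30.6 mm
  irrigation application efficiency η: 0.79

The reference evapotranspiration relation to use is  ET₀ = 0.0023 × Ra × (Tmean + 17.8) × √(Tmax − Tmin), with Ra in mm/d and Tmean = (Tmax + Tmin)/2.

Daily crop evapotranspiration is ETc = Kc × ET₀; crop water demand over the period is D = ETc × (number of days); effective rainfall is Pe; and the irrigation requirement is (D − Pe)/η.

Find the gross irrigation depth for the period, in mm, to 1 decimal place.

49.5 mm

Tmean = (31.9 + 24.7)/2 = 28.30 °C
ET₀ = 0.0023 × 15.63 × (28.30 + 17.8) × √7.2 = 0.0023 × 15.63 × 46.10 × 2.6833 = 4.4469 mm/d
ETc = Kc × ET₀ = 1.12 × 4.4469 = 4.9805 mm/d
Crop demand D = ETc × 14 d = 4.9805 × 14 = 69.727 mm
D − Pe = 69.727 − 30.6 = 39.127 mm
Gross irrigation = 39.127 / 0.79 = 49.528 mm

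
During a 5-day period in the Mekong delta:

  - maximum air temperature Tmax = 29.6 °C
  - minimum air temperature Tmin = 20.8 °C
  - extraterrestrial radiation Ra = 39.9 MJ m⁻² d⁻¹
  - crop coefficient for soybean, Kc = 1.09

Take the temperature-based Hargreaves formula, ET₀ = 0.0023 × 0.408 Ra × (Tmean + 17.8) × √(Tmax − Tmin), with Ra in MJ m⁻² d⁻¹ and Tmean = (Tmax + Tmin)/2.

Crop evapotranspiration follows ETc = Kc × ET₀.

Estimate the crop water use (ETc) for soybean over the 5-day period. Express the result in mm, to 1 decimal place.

26.0 mm

Tmean = (29.6 + 20.8)/2 = 25.20 °C
0.408 Ra = 0.408 × 39.9 = 16.2792 mm/d equivalent
ET₀ = 0.0023 × 16.2792 × (25.20 + 17.8) × √8.8 = 0.0023 × 16.2792 × 43.00 × 2.9665 = 4.7761 mm/d
ETc = Kc × ET₀ = 1.09 × 4.7761 = 5.2059 mm/d
Over 5 days: 5.2059 × 5 = 26.030 mm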